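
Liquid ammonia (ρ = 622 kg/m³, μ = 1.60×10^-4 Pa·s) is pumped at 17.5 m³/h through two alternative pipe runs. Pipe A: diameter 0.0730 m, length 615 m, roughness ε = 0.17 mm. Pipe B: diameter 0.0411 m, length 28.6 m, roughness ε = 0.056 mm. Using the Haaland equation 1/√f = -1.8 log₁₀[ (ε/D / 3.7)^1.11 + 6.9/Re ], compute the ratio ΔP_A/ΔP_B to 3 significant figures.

Pipe A: V = Q/A = 0.004861/0.004185 = 1.161 m/s; Re = 3.296e+05; ε/D = 0.00233; Haaland → f = 0.02488; ΔP_A = f(L/D)(ρV²/2) = 8.795e+04 Pa.
Pipe B: V = Q/A = 0.004861/0.001327 = 3.664 m/s; Re = 5.854e+05; ε/D = 0.00136; Haaland → f = 0.02161; ΔP_B = f(L/D)(ρV²/2) = 6.277e+04 Pa.
ΔP_A/ΔP_B = 8.795e+04/6.277e+04 = 1.40.

ΔP_A/ΔP_B ≈ 1.40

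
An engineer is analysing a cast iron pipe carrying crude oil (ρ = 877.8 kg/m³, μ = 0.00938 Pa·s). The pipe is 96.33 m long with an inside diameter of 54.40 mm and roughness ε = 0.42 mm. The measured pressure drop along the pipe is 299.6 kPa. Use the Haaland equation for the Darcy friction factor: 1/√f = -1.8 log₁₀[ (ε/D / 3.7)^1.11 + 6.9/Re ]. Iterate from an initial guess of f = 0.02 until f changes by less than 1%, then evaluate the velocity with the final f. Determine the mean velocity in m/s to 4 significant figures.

Rearranging Darcy-Weisbach: V = √(2·ΔP·D/(f·L·ρ)). With ε/D = 0.00042/0.0544 = 0.00772, iterate starting from f = 0.02:
  f = 0.02 → V = √(2·2.996e+05·0.0544/(0.02·96.33·877.8)) = 4.39 m/s; Re = ρVD/μ = 2.235e+04; f → 0.03762
  f = 0.03762 → V = 3.201 m/s; Re = 1.63e+04; f → 0.03856
  f = 0.03856 → V = 3.162 m/s; Re = 1.61e+04; f → 0.0386
Converged (Δf/f < 1%). With the final f = 0.0386: V = √(2·2.996e+05·0.0544/(0.0386·96.33·877.8)) = 3.16 m/s.

V ≈ 3.160 m/s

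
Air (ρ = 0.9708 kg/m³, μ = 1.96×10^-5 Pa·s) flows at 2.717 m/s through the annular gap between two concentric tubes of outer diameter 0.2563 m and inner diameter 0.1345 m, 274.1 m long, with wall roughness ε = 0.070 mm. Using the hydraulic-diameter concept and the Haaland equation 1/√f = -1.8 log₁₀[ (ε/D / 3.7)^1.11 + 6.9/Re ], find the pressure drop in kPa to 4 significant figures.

ΔP ≈ 0.2260 kPa

Hydraulic diameter D_h = 4A/P = D_o - D_i = 0.2563 - 0.1345 = 0.1218 m.
Re = ρVD_h/μ = 0.9708·2.717·0.1218/1.96e-05 = 1.639e+04.
ε/D_h = 7e-05/0.1218 = 0.000575; Haaland gives 1/√f = -1.8 log₁₀[5.92e-05+0.000421] = 5.974, so f = 0.02802.
ΔP = f(L/D_h)(ρV²/2) = 0.02802·274.1/0.1218·3.583 = 226 Pa.
ΔP = 0.2260 kPa.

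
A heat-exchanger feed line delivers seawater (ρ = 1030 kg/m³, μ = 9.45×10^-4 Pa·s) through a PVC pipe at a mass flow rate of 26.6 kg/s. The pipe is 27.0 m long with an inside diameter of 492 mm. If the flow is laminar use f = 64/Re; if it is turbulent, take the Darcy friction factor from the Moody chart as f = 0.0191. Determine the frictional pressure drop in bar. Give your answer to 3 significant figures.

ΔP ≈ 9.96×10^-5 bar

A = πD²/4 = π(0.492)²/4 = 0.1901 m²; mean velocity V = ṁ/(ρA) = 26.6/(1030 · 0.1901) = 0.1358 m/s.
Reynolds number Re = ρVD/μ = 1030 · 0.1358 · 0.492 / 0.000945 = 7.284e+04.
Re > 4000 → turbulent; use the Moody-chart value f = 0.0191.
Darcy-Weisbach: ΔP = f(L/D)(ρV²/2) = 0.0191·(27/0.492)·(1030·0.1358²/2) = 0.0191·54.88·9.503 = 9.961 Pa.
ΔP = 9.961 Pa = 9.96×10^-5 bar.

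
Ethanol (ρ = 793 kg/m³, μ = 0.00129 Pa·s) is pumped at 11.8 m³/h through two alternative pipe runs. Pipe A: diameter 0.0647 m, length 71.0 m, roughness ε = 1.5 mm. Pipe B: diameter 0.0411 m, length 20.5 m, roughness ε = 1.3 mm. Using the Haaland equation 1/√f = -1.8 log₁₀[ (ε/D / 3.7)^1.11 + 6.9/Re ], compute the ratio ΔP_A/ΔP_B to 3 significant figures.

ΔP_A/ΔP_B ≈ 0.318

Pipe A: V = Q/A = 0.003278/0.003288 = 0.997 m/s; Re = 3.965e+04; ε/D = 0.0232; Haaland → f = 0.05249; ΔP_A = f(L/D)(ρV²/2) = 2.27e+04 Pa.
Pipe B: V = Q/A = 0.003278/0.001327 = 2.471 m/s; Re = 6.242e+04; ε/D = 0.0316; Haaland → f = 0.05905; ΔP_B = f(L/D)(ρV²/2) = 7.128e+04 Pa.
ΔP_A/ΔP_B = 2.27e+04/7.128e+04 = 0.318.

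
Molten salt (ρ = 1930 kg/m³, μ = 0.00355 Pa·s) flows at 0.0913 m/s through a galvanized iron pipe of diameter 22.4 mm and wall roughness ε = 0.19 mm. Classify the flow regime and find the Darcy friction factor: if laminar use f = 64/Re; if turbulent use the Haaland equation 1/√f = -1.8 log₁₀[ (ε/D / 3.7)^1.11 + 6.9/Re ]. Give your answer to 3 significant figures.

f ≈ 0.0576

Re = ρVD/μ = 1930·0.0913·0.0224/0.00355 = 1112.
Re < 2300 → laminar, so f = 64/Re = 0.05756 (roughness is irrelevant in laminar flow).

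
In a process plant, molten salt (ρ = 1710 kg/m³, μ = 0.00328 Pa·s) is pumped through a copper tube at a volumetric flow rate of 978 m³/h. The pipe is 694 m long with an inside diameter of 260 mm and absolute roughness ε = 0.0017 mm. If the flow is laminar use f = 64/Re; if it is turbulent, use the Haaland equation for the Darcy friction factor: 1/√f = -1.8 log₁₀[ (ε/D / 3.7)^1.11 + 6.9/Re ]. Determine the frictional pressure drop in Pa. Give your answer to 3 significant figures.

ΔP ≈ 742000 Pa

Q = 978 m³/h = 978/3600 = 0.2717 m³/s.
Cross-sectional area A = πD²/4 = π(0.26)²/4 = 0.05309 m²; mean velocity V = Q/A = 0.2717/0.05309 = 5.117 m/s.
Reynolds number Re = ρVD/μ = 1710 · 5.117 · 0.26 / 0.00328 = 6.936e+05.
Re > 4000 → turbulent. Relative roughness ε/D = 1.7e-06/0.26 = 6.54e-06. Haaland: 1/√f = -1.8 log₁₀[(6.54e-06/3.7)^1.11 + 6.9/6.936e+05] = -1.8 log₁₀[4.12e-07 + 9.95e-06] = 8.972, so f = 0.01242.
Darcy-Weisbach: ΔP = f(L/D)(ρV²/2) = 0.01242·(694/0.26)·(1710·5.117²/2) = 0.01242·2669·2.239e+04 = 7.422e+05 Pa.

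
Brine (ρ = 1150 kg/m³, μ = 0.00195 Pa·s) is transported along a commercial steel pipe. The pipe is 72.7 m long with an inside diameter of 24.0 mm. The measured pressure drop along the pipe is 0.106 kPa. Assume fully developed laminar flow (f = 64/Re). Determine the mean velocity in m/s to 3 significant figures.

For laminar flow, f = 64/Re with Re = ρVD/μ, so Darcy-Weisbach reduces to ΔP = 32μLV/D². Solving for V: V = ΔP·D²/(32μL) = 106·(0.024)²/(32·0.00195·72.7) = 0.01346 m/s.
Check: Re = ρVD/μ = 1150·0.01346·0.024/0.00195 = 190.5 < 2300, so the laminar assumption holds.

V ≈ 0.0135 m/s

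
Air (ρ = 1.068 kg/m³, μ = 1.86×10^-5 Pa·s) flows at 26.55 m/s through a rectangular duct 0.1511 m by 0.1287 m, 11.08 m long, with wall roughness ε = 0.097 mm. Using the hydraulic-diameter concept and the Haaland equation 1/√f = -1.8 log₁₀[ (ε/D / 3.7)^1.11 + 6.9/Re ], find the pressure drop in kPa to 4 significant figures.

Hydraulic diameter D_h = 4A/P = 4·(0.1511·0.1287)/(2·(0.1511+0.1287)) = 0.07779/0.5596 = 0.139 m.
Re = ρVD_h/μ = 1.068·26.55·0.139/1.86e-05 = 2.119e+05.
ε/D_h = 9.7e-05/0.139 = 0.000698; Haaland gives 1/√f = -1.8 log₁₀[7.34e-05+3.26e-05] = 7.155, so f = 0.01954.
ΔP = f(L/D_h)(ρV²/2) = 0.01954·11.08/0.139·376.4 = 586.2 Pa.
ΔP = 0.5862 kPa.

ΔP ≈ 0.5862 kPa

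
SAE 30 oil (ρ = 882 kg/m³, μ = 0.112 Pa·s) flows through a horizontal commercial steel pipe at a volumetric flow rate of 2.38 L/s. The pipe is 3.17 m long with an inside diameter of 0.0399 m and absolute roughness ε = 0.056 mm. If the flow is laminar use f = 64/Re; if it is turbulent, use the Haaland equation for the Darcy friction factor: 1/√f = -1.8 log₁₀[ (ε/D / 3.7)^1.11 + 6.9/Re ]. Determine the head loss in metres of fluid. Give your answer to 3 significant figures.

h_f ≈ 1.57 m

Q = 2.38 L/s = 2.38/1000 = 0.00238 m³/s.
Cross-sectional area A = πD²/4 = π(0.0399)²/4 = 0.00125 m²; mean velocity V = Q/A = 0.00238/0.00125 = 1.903 m/s.
Reynolds number Re = ρVD/μ = 882 · 1.903 · 0.0399 / 0.112 = 598.1.
Re < 2300 → laminar flow, so f = 64/Re = 64/598.1 = 0.107 (the turbulent correlation is not needed).
Darcy-Weisbach: ΔP = f(L/D)(ρV²/2) = 0.107·(3.17/0.0399)·(882·1.903²/2) = 0.107·79.45·1598 = 1.358e+04 Pa.
Head loss h_f = ΔP/(ρg) = 1.358e+04/(882·9.81) = 1.57 m.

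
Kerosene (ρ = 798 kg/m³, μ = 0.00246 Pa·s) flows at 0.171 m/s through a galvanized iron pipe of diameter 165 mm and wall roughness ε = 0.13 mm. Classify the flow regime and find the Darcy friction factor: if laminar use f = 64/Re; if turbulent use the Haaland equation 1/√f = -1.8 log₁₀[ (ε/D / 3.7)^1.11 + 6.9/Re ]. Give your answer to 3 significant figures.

Re = ρVD/μ = 798·0.171·0.165/0.00246 = 9153.
Re > 4000 → turbulent. ε/D = 0.00013/0.165 = 0.000788; Haaland: 1/√f = -1.8 log₁₀[8.4e-05 + 0.000754] = 5.538, so f = 0.0326.

f ≈ 0.0326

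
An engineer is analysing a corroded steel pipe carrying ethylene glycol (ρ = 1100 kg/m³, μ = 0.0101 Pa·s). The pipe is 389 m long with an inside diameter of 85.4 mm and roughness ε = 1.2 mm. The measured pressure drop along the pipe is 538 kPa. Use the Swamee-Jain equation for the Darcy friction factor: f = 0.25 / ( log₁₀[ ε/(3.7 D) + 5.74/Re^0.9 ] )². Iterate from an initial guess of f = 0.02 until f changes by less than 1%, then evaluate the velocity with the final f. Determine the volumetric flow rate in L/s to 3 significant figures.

Q ≈ 12.4 L/s

Rearranging Darcy-Weisbach: V = √(2·ΔP·D/(f·L·ρ)). With ε/D = 0.0012/0.0854 = 0.0141, iterate starting from f = 0.02:
  f = 0.02 → V = √(2·5.38e+05·0.0854/(0.02·389·1100)) = 3.277 m/s; Re = ρVD/μ = 3.048e+04; f → 0.04474
  f = 0.04474 → V = 2.191 m/s; Re = 2.038e+04; f → 0.04561
  f = 0.04561 → V = 2.17 m/s; Re = 2.018e+04; f → 0.04563
Converged (Δf/f < 1%). With the final f = 0.04563: V = √(2·5.38e+05·0.0854/(0.04563·389·1100)) = 2.169 m/s.
Q = V·A = 2.169·(π/4·0.0854²) = 0.01243 m³/s = 12.4 L/s.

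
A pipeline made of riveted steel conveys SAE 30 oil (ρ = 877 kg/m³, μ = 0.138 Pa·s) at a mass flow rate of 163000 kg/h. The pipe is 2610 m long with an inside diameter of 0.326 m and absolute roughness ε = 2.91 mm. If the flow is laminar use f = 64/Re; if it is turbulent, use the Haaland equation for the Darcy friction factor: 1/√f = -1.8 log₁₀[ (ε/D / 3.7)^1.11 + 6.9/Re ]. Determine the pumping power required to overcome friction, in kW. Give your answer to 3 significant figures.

P ≈ 3.46 kW

ṁ = 163000 kg/h = 163000/3600 = 45.28 kg/s.
A = πD²/4 = π(0.326)²/4 = 0.08347 m²; mean velocity V = ṁ/(ρA) = 45.28/(877 · 0.08347) = 0.6185 m/s.
Reynolds number Re = ρVD/μ = 877 · 0.6185 · 0.326 / 0.138 = 1281.
Re < 2300 → laminar flow, so f = 64/Re = 64/1281 = 0.04994 (the turbulent correlation is not needed).
Darcy-Weisbach: ΔP = f(L/D)(ρV²/2) = 0.04994·(2610/0.326)·(877·0.6185²/2) = 0.04994·8006·167.8 = 6.708e+04 Pa.
Q = ṁ/ρ = 45.28/877 = 0.05163 m³/s.
Pumping power P = QΔP = 0.05163·6.708e+04 = 3463 W = 3.46 kW.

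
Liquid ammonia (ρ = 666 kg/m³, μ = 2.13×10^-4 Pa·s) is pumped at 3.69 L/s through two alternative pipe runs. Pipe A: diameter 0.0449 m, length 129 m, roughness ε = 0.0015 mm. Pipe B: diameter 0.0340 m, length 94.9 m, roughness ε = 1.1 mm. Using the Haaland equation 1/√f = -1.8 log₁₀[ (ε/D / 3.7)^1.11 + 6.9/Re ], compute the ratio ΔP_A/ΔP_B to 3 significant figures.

ΔP_A/ΔP_B ≈ 0.0824

Pipe A: V = Q/A = 0.00369/0.001583 = 2.33 m/s; Re = 3.272e+05; ε/D = 3.34e-05; Haaland → f = 0.01442; ΔP_A = f(L/D)(ρV²/2) = 7.491e+04 Pa.
Pipe B: V = Q/A = 0.00369/0.0009079 = 4.064 m/s; Re = 4.321e+05; ε/D = 0.0324; Haaland → f = 0.0592; ΔP_B = f(L/D)(ρV²/2) = 9.089e+05 Pa.
ΔP_A/ΔP_B = 7.491e+04/9.089e+05 = 0.0824.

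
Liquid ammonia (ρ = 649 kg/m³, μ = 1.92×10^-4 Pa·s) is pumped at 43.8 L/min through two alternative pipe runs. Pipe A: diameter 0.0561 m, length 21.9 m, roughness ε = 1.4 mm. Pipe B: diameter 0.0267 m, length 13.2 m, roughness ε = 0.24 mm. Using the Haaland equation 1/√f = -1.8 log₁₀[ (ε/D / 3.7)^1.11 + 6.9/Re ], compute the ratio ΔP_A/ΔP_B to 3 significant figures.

Pipe A: V = Q/A = 0.00073/0.002472 = 0.2953 m/s; Re = 5.6e+04; ε/D = 0.025; Haaland → f = 0.05375; ΔP_A = f(L/D)(ρV²/2) = 593.9 Pa.
Pipe B: V = Q/A = 0.00073/0.0005599 = 1.304 m/s; Re = 1.177e+05; ε/D = 0.00899; Haaland → f = 0.03715; ΔP_B = f(L/D)(ρV²/2) = 1.013e+04 Pa.
ΔP_A/ΔP_B = 593.9/1.013e+04 = 0.0586.

ΔP_A/ΔP_B ≈ 0.0586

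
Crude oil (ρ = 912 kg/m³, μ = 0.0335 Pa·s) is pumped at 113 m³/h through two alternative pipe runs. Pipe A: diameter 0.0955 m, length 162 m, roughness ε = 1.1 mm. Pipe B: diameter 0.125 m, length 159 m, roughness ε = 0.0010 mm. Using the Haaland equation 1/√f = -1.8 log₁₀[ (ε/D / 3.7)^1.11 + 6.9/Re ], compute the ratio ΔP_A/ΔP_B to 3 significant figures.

ΔP_A/ΔP_B ≈ 5.37

Pipe A: V = Q/A = 0.03139/0.007163 = 4.382 m/s; Re = 1.139e+04; ε/D = 0.0115; Haaland → f = 0.04406; ΔP_A = f(L/D)(ρV²/2) = 6.544e+05 Pa.
Pipe B: V = Q/A = 0.03139/0.01227 = 2.558 m/s; Re = 8704; ε/D = 8e-06; Haaland → f = 0.0321; ΔP_B = f(L/D)(ρV²/2) = 1.218e+05 Pa.
ΔP_A/ΔP_B = 6.544e+05/1.218e+05 = 5.37.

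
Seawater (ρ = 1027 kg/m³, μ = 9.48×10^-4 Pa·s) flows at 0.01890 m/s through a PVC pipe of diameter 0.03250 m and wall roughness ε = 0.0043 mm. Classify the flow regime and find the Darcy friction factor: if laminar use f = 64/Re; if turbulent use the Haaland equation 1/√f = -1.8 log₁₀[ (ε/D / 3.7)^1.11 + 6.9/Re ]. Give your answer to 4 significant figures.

f ≈ 0.09618

Re = ρVD/μ = 1027·0.0189·0.0325/0.000948 = 665.4.
Re < 2300 → laminar, so f = 64/Re = 0.09618 (roughness is irrelevant in laminar flow).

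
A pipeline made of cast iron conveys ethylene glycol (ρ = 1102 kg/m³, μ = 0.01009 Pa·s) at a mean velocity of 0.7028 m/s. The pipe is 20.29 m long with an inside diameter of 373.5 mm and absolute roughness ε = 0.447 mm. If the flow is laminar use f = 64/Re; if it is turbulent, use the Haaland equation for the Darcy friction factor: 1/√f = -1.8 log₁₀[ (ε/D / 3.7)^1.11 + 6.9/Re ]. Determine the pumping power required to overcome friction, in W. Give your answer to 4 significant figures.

Reynolds number Re = ρVD/μ = 1102 · 0.7028 · 0.3735 / 0.0101 = 2.867e+04.
Re > 4000 → turbulent. Relative roughness ε/D = 0.000447/0.3735 = 0.0012. Haaland: 1/√f = -1.8 log₁₀[(0.0012/3.7)^1.11 + 6.9/2.867e+04] = -1.8 log₁₀[0.000134 + 0.000241] = 6.168, so f = 0.02628.
Darcy-Weisbach: ΔP = f(L/D)(ρV²/2) = 0.02628·(20.29/0.3735)·(1102·0.7028²/2) = 0.02628·54.32·272.2 = 388.6 Pa.
Q = V·A = 0.7028·0.1096 = 0.077 m³/s.
Pumping power P = QΔP = 0.077·388.6 = 29.922 W = 29.92 W.

P ≈ 29.92 W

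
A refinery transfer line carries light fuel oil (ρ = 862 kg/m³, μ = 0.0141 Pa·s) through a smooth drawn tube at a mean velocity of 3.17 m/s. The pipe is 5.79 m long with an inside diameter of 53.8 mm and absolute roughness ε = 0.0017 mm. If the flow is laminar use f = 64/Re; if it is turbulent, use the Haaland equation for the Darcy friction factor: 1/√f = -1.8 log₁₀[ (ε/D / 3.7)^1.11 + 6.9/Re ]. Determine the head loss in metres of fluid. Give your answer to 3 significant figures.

Reynolds number Re = ρVD/μ = 862 · 3.17 · 0.0538 / 0.0141 = 1.043e+04.
Re > 4000 → turbulent. Relative roughness ε/D = 1.7e-06/0.0538 = 3.16e-05. Haaland: 1/√f = -1.8 log₁₀[(3.16e-05/3.7)^1.11 + 6.9/1.043e+04] = -1.8 log₁₀[2.37e-06 + 0.000662] = 5.72, so f = 0.03056.
Darcy-Weisbach: ΔP = f(L/D)(ρV²/2) = 0.03056·(5.79/0.0538)·(862·3.17²/2) = 0.03056·107.6·4331 = 1.425e+04 Pa.
Head loss h_f = ΔP/(ρg) = 1.425e+04/(862·9.81) = 1.68 m.

h_f ≈ 1.68 m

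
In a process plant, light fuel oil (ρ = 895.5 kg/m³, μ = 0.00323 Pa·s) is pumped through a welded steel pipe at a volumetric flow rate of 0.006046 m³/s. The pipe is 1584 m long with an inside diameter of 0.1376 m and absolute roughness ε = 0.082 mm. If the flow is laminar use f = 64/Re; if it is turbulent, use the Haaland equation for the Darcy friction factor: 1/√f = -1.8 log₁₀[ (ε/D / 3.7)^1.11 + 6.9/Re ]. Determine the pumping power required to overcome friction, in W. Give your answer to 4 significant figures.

P ≈ 146.4 W

Cross-sectional area A = πD²/4 = π(0.1376)²/4 = 0.01487 m²; mean velocity V = Q/A = 0.006046/0.01487 = 0.4066 m/s.
Reynolds number Re = ρVD/μ = 895.5 · 0.4066 · 0.1376 / 0.00323 = 1.551e+04.
Re > 4000 → turbulent. Relative roughness ε/D = 8.2e-05/0.1376 = 0.000596. Haaland: 1/√f = -1.8 log₁₀[(0.000596/3.7)^1.11 + 6.9/1.551e+04] = -1.8 log₁₀[6.16e-05 + 0.000445] = 5.932, so f = 0.02842.
Darcy-Weisbach: ΔP = f(L/D)(ρV²/2) = 0.02842·(1584/0.1376)·(895.5·0.4066²/2) = 0.02842·1.151e+04·74.01 = 2.422e+04 Pa.
Pumping power P = QΔP = 0.006046·2.422e+04 = 146.40 W = 146.4 W.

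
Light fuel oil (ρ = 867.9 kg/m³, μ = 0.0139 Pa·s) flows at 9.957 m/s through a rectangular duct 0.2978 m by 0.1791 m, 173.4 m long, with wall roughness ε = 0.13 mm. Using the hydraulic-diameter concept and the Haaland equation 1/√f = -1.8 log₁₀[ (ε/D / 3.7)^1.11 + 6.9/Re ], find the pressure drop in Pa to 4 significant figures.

Hydraulic diameter D_h = 4A/P = 4·(0.2978·0.1791)/(2·(0.2978+0.1791)) = 0.2133/0.9538 = 0.2237 m.
Re = ρVD_h/μ = 867.9·9.957·0.2237/0.0139 = 1.391e+05.
ε/D_h = 0.00013/0.2237 = 0.000581; Haaland gives 1/√f = -1.8 log₁₀[5.99e-05+4.96e-05] = 7.129, so f = 0.01968.
ΔP = f(L/D_h)(ρV²/2) = 0.01968·173.4/0.2237·4.302e+04 = 6.563e+05 Pa.

ΔP ≈ 656300 Pa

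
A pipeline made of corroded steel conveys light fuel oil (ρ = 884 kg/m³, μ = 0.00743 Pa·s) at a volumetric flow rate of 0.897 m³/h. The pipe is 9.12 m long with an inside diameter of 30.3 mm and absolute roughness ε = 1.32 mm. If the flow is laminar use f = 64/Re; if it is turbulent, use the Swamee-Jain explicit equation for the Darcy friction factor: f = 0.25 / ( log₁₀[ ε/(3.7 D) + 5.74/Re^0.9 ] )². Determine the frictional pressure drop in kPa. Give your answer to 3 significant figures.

Q = 0.897 m³/h = 0.897/3600 = 0.0002492 m³/s.
Cross-sectional area A = πD²/4 = π(0.0303)²/4 = 0.0007211 m²; mean velocity V = Q/A = 0.0002492/0.0007211 = 0.3456 m/s.
Reynolds number Re = ρVD/μ = 884 · 0.3456 · 0.0303 / 0.00743 = 1246.
Re < 2300 → laminar flow, so f = 64/Re = 64/1246 = 0.05138 (the turbulent correlation is not needed).
Darcy-Weisbach: ΔP = f(L/D)(ρV²/2) = 0.05138·(9.12/0.0303)·(884·0.3456²/2) = 0.05138·301·52.78 = 816.1 Pa.
ΔP = 816.1 Pa = 0.816 kPa.

ΔP ≈ 0.816 kPa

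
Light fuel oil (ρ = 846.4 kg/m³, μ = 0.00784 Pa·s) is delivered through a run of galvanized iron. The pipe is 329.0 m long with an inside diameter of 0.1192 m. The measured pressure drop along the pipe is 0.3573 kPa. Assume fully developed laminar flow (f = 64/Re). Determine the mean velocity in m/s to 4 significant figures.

For laminar flow, f = 64/Re with Re = ρVD/μ, so Darcy-Weisbach reduces to ΔP = 32μLV/D². Solving for V: V = ΔP·D²/(32μL) = 357.3·(0.1192)²/(32·0.00784·329) = 0.06151 m/s.
Check: Re = ρVD/μ = 846.4·0.06151·0.1192/0.00784 = 791.5 < 2300, so the laminar assumption holds.

V ≈ 0.06151 m/s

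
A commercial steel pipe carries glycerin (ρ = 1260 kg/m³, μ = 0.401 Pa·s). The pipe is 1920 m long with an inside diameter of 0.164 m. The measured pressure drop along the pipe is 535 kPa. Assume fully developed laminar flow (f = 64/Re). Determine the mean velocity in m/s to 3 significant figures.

V ≈ 0.584 m/s

For laminar flow, f = 64/Re with Re = ρVD/μ, so Darcy-Weisbach reduces to ΔP = 32μLV/D². Solving for V: V = ΔP·D²/(32μL) = 5.35e+05·(0.164)²/(32·0.401·1920) = 0.584 m/s.
Check: Re = ρVD/μ = 1260·0.584·0.164/0.401 = 301 < 2300, so the laminar assumption holds.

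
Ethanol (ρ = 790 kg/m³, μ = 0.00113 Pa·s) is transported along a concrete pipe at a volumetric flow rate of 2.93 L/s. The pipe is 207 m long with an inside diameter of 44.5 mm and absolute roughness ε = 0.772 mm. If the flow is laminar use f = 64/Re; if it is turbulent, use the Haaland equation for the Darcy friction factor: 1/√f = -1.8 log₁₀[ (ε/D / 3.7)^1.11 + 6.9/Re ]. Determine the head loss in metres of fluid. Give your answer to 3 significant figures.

Q = 2.93 L/s = 2.93/1000 = 0.00293 m³/s.
Cross-sectional area A = πD²/4 = π(0.0445)²/4 = 0.001555 m²; mean velocity V = Q/A = 0.00293/0.001555 = 1.884 m/s.
Reynolds number Re = ρVD/μ = 790 · 1.884 · 0.0445 / 0.00113 = 5.861e+04.
Re > 4000 → turbulent. Relative roughness ε/D = 0.000772/0.0445 = 0.0173. Haaland: 1/√f = -1.8 log₁₀[(0.0173/3.7)^1.11 + 6.9/5.861e+04] = -1.8 log₁₀[0.0026 + 0.000118] = 4.619, so f = 0.04688.
Darcy-Weisbach: ΔP = f(L/D)(ρV²/2) = 0.04688·(207/0.0445)·(790·1.884²/2) = 0.04688·4652·1402 = 3.057e+05 Pa.
Head loss h_f = ΔP/(ρg) = 3.057e+05/(790·9.81) = 39.4 m.

h_f ≈ 39.4 m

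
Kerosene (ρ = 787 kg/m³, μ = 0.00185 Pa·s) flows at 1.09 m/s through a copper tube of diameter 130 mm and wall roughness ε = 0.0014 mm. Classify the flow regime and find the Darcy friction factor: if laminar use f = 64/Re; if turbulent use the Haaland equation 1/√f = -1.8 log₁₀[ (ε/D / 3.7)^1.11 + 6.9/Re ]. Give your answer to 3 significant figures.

Re = ρVD/μ = 787·1.09·0.13/0.00185 = 6.028e+04.
Re > 4000 → turbulent. ε/D = 1.4e-06/0.13 = 1.08e-05; Haaland: 1/√f = -1.8 log₁₀[7.16e-07 + 0.000114] = 7.09, so f = 0.0199.

f ≈ 0.0199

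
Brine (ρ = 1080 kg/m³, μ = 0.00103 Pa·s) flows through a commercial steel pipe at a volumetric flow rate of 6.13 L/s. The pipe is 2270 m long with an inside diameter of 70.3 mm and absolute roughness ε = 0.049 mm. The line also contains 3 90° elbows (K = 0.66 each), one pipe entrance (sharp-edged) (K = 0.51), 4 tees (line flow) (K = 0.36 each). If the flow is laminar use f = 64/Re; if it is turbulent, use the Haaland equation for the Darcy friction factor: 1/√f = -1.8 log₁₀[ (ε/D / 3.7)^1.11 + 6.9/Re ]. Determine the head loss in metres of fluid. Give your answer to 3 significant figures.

h_f ≈ 84.8 m

Q = 6.13 L/s = 6.13/1000 = 0.00613 m³/s.
Cross-sectional area A = πD²/4 = π(0.0703)²/4 = 0.003882 m²; mean velocity V = Q/A = 0.00613/0.003882 = 1.579 m/s.
Reynolds number Re = ρVD/μ = 1080 · 1.579 · 0.0703 / 0.00103 = 1.164e+05.
Re > 4000 → turbulent. Relative roughness ε/D = 4.9e-05/0.0703 = 0.000697. Haaland: 1/√f = -1.8 log₁₀[(0.000697/3.7)^1.11 + 6.9/1.164e+05] = -1.8 log₁₀[7.33e-05 + 5.93e-05] = 6.979, so f = 0.02053.
Total minor-loss coefficient ΣK = 3·0.66 + 1·0.51 + 4·0.36 = 3.93.
ΔP = [f·L/D + ΣK]·(ρV²/2) = [0.02053·2270/0.0703 + 3.93]·(1080·1.579²/2) = [662.9 + 3.93]·1347 = 8.981e+05 Pa.
Head loss h_f = ΔP/(ρg) = 8.981e+05/(1080·9.81) = 84.8 m.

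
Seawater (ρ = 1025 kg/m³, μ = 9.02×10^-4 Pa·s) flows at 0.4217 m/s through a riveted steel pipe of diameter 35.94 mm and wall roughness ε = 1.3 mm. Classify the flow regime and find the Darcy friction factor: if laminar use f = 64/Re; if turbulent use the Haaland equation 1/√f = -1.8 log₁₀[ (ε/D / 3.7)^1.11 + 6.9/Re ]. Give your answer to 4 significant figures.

f ≈ 0.06364

Re = ρVD/μ = 1025·0.4217·0.03594/0.000902 = 1.722e+04.
Re > 4000 → turbulent. ε/D = 0.0013/0.03594 = 0.0362; Haaland: 1/√f = -1.8 log₁₀[0.00588 + 0.000401] = 3.964, so f = 0.06364.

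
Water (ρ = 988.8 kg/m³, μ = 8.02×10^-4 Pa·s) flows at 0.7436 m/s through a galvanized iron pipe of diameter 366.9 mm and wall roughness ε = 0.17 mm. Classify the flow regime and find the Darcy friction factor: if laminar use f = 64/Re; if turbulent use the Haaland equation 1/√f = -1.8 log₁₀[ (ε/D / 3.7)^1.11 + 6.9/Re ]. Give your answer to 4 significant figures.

Re = ρVD/μ = 988.8·0.7436·0.3669/0.000802 = 3.364e+05.
Re > 4000 → turbulent. ε/D = 0.00017/0.3669 = 0.000463; Haaland: 1/√f = -1.8 log₁₀[4.66e-05 + 2.05e-05] = 7.512, so f = 0.01772.

f ≈ 0.01772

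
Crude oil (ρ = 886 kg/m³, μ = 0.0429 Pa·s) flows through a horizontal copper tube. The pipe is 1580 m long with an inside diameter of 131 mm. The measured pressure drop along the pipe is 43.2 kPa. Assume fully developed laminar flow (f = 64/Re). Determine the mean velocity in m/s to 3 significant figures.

For laminar flow, f = 64/Re with Re = ρVD/μ, so Darcy-Weisbach reduces to ΔP = 32μLV/D². Solving for V: V = ΔP·D²/(32μL) = 4.32e+04·(0.131)²/(32·0.0429·1580) = 0.3418 m/s.
Check: Re = ρVD/μ = 886·0.3418·0.131/0.0429 = 924.7 < 2300, so the laminar assumption holds.

V ≈ 0.342 m/s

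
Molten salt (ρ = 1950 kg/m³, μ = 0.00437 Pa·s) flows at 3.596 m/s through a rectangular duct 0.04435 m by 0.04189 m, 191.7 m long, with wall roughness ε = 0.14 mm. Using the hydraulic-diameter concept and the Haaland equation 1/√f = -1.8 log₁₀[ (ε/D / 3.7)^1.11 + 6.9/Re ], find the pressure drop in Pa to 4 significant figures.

ΔP ≈ 1593000 Pa

Hydraulic diameter D_h = 4A/P = 4·(0.04435·0.04189)/(2·(0.04435+0.04189)) = 0.007431/0.1725 = 0.04308 m.
Re = ρVD_h/μ = 1950·3.596·0.04308/0.00437 = 6.914e+04.
ε/D_h = 0.00014/0.04308 = 0.00325; Haaland gives 1/√f = -1.8 log₁₀[0.000405+9.98e-05] = 5.934, so f = 0.02839.
ΔP = f(L/D_h)(ρV²/2) = 0.02839·191.7/0.04308·1.261e+04 = 1.593e+06 Pa.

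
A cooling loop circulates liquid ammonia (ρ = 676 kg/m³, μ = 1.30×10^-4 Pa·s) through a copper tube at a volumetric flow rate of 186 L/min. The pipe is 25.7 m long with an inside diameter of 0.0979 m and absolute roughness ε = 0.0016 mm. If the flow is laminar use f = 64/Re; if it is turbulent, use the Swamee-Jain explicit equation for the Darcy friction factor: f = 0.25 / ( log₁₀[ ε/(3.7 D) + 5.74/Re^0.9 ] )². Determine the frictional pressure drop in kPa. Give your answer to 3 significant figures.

ΔP ≈ 0.234 kPa

Q = 186 L/min = 186/60000 = 0.0031 m³/s.
Cross-sectional area A = πD²/4 = π(0.0979)²/4 = 0.007528 m²; mean velocity V = Q/A = 0.0031/0.007528 = 0.4118 m/s.
Reynolds number Re = ρVD/μ = 676 · 0.4118 · 0.0979 / 0.00013 = 2.096e+05.
Re > 4000 → turbulent. Relative roughness ε/D = 1.6e-06/0.0979 = 1.63e-05. Swamee-Jain: f = 0.25/(log₁₀[1.63e-05/3.7 + 5.74/2.096e+05^0.9])² = 0.25/(log₁₀[4.42e-06 + 9.32e-05])² = 0.25/(-4.01)² = 0.01554.
Darcy-Weisbach: ΔP = f(L/D)(ρV²/2) = 0.01554·(25.7/0.0979)·(676·0.4118²/2) = 0.01554·262.5·57.32 = 233.9 Pa.
ΔP = 233.9 Pa = 0.234 kPa.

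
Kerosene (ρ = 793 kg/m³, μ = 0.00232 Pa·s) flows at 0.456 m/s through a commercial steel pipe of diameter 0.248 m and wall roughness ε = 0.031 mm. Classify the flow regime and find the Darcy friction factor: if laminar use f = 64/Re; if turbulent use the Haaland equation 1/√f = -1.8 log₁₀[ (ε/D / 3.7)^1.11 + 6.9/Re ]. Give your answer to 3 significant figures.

Re = ρVD/μ = 793·0.456·0.248/0.00232 = 3.865e+04.
Re > 4000 → turbulent. ε/D = 3.1e-05/0.248 = 0.000125; Haaland: 1/√f = -1.8 log₁₀[1.09e-05 + 0.000179] = 6.701, so f = 0.02227.

f ≈ 0.0223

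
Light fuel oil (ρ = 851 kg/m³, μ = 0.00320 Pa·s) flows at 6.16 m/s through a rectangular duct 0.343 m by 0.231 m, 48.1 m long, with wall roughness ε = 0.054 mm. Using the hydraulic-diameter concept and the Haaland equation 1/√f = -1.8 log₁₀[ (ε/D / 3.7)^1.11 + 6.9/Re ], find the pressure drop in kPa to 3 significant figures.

Hydraulic diameter D_h = 4A/P = 4·(0.343·0.231)/(2·(0.343+0.231)) = 0.3169/1.148 = 0.2761 m.
Re = ρVD_h/μ = 851·6.16·0.2761/0.0032 = 4.523e+05.
ε/D_h = 5.4e-05/0.2761 = 0.000196; Haaland gives 1/√f = -1.8 log₁₀[1.79e-05+1.53e-05] = 8.063, so f = 0.01538.
ΔP = f(L/D_h)(ρV²/2) = 0.01538·48.1/0.2761·1.615e+04 = 4.327e+04 Pa.
ΔP = 43.3 kPa.

ΔP ≈ 43.3 kPa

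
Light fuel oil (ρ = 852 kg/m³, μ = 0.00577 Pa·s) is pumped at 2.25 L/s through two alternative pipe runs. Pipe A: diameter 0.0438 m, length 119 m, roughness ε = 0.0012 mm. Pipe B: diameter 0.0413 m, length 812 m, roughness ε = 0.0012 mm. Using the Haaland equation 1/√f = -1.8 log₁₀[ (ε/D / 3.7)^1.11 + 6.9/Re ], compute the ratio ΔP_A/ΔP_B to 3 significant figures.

Pipe A: V = Q/A = 0.00225/0.001507 = 1.493 m/s; Re = 9658; ε/D = 2.74e-05; Haaland → f = 0.03121; ΔP_A = f(L/D)(ρV²/2) = 8.054e+04 Pa.
Pipe B: V = Q/A = 0.00225/0.00134 = 1.68 m/s; Re = 1.024e+04; ε/D = 2.91e-05; Haaland → f = 0.03071; ΔP_B = f(L/D)(ρV²/2) = 7.256e+05 Pa.
ΔP_A/ΔP_B = 8.054e+04/7.256e+05 = 0.111.

ΔP_A/ΔP_B ≈ 0.111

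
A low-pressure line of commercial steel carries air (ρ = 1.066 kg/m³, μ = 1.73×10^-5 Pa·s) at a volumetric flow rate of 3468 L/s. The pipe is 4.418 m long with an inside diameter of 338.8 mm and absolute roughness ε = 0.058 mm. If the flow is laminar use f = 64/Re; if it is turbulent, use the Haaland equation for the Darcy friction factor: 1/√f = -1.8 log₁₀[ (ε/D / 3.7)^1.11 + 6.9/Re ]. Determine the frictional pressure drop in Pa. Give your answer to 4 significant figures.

Q = 3468 L/s = 3468/1000 = 3.468 m³/s.
Cross-sectional area A = πD²/4 = π(0.3388)²/4 = 0.09015 m²; mean velocity V = Q/A = 3.468/0.09015 = 38.47 m/s.
Reynolds number Re = ρVD/μ = 1.066 · 38.47 · 0.3388 / 1.73e-05 = 8.031e+05.
Re > 4000 → turbulent. Relative roughness ε/D = 5.8e-05/0.3388 = 0.000171. Haaland: 1/√f = -1.8 log₁₀[(0.000171/3.7)^1.11 + 6.9/8.031e+05] = -1.8 log₁₀[1.54e-05 + 8.59e-06] = 8.315, so f = 0.01446.
Darcy-Weisbach: ΔP = f(L/D)(ρV²/2) = 0.01446·(4.418/0.3388)·(1.066·38.47²/2) = 0.01446·13.04·788.7 = 148.8 Pa.

ΔP ≈ 148.8 Pa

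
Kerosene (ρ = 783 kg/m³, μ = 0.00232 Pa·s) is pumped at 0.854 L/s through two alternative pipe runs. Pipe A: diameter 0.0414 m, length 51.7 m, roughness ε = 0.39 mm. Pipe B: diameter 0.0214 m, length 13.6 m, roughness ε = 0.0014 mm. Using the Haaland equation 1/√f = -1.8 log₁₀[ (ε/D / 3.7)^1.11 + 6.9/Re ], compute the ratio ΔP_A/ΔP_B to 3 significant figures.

Pipe A: V = Q/A = 0.000854/0.001346 = 0.6344 m/s; Re = 8864; ε/D = 0.00942; Haaland → f = 0.04303; ΔP_A = f(L/D)(ρV²/2) = 8467 Pa.
Pipe B: V = Q/A = 0.000854/0.0003597 = 2.374 m/s; Re = 1.715e+04; ε/D = 6.54e-05; Haaland → f = 0.02686; ΔP_B = f(L/D)(ρV²/2) = 3.768e+04 Pa.
ΔP_A/ΔP_B = 8467/3.768e+04 = 0.225.

ΔP_A/ΔP_B ≈ 0.225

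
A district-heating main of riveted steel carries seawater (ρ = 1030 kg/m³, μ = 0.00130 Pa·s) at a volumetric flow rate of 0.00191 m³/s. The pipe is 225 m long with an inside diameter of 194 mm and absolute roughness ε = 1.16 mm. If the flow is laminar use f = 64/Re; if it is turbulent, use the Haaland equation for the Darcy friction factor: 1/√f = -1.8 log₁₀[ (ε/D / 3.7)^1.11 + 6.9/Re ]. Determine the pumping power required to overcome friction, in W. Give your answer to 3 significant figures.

Cross-sectional area A = πD²/4 = π(0.194)²/4 = 0.02956 m²; mean velocity V = Q/A = 0.00191/0.02956 = 0.06462 m/s.
Reynolds number Re = ρVD/μ = 1030 · 0.06462 · 0.194 / 0.0013 = 9932.
Re > 4000 → turbulent. Relative roughness ε/D = 0.00116/0.194 = 0.00598. Haaland: 1/√f = -1.8 log₁₀[(0.00598/3.7)^1.11 + 6.9/9932] = -1.8 log₁₀[0.000797 + 0.000695] = 5.087, so f = 0.03864.
Darcy-Weisbach: ΔP = f(L/D)(ρV²/2) = 0.03864·(225/0.194)·(1030·0.06462²/2) = 0.03864·1160·2.15 = 96.35 Pa.
Pumping power P = QΔP = 0.00191·96.35 = 0.1840 W = 0.184 W.

P ≈ 0.184 W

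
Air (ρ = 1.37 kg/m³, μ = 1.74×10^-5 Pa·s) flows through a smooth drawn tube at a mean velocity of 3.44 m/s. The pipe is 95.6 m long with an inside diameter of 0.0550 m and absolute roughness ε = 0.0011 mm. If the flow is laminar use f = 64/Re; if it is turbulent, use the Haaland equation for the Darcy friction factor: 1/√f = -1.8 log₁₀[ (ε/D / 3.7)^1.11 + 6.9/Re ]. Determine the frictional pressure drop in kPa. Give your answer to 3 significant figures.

ΔP ≈ 0.391 kPa

Reynolds number Re = ρVD/μ = 1.37 · 3.44 · 0.055 / 1.74e-05 = 1.49e+04.
Re > 4000 → turbulent. Relative roughness ε/D = 1.1e-06/0.055 = 2e-05. Haaland: 1/√f = -1.8 log₁₀[(2e-05/3.7)^1.11 + 6.9/1.49e+04] = -1.8 log₁₀[1.42e-06 + 0.000463] = 5.999, so f = 0.02778.
Darcy-Weisbach: ΔP = f(L/D)(ρV²/2) = 0.02778·(95.6/0.055)·(1.37·3.44²/2) = 0.02778·1738·8.106 = 391.5 Pa.
ΔP = 391.5 Pa = 0.391 kPa.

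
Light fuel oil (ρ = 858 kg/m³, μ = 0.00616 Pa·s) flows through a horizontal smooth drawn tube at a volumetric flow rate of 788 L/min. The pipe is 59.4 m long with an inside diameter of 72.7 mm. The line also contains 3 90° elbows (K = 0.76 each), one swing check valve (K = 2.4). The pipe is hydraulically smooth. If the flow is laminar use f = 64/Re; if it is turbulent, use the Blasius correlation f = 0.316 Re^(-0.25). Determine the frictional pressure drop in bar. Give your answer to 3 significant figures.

Q = 788 L/min = 788/60000 = 0.01313 m³/s.
Cross-sectional area A = πD²/4 = π(0.0727)²/4 = 0.004151 m²; mean velocity V = Q/A = 0.01313/0.004151 = 3.164 m/s.
Reynolds number Re = ρVD/μ = 858 · 3.164 · 0.0727 / 0.00616 = 3.204e+04.
Re > 4000 → turbulent. Smooth-pipe (Blasius): f = 0.316 Re^(-0.25) = 0.316/(3.204e+04)^0.25 = 0.02362.
Total minor-loss coefficient ΣK = 3·0.76 + 1·2.4 = 4.68.
ΔP = [f·L/D + ΣK]·(ρV²/2) = [0.02362·59.4/0.0727 + 4.68]·(858·3.164²/2) = [19.3 + 4.68]·4294 = 1.03e+05 Pa.
ΔP = 1.03e+05 Pa = 1.03 bar.

ΔP ≈ 1.03 bar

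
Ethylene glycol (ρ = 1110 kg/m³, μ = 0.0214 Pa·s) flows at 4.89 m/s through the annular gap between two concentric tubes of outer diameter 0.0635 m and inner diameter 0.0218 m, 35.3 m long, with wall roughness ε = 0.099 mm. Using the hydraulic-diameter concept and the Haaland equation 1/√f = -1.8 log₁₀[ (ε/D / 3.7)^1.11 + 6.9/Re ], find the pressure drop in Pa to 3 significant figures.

Hydraulic diameter D_h = 4A/P = D_o - D_i = 0.0635 - 0.0218 = 0.0417 m.
Re = ρVD_h/μ = 1110·4.89·0.0417/0.0214 = 1.058e+04.
ε/D_h = 9.9e-05/0.0417 = 0.00237; Haaland gives 1/√f = -1.8 log₁₀[0.000286+0.000652] = 5.45, so f = 0.03367.
ΔP = f(L/D_h)(ρV²/2) = 0.03367·35.3/0.0417·1.327e+04 = 3.782e+05 Pa.

ΔP ≈ 378000 Pa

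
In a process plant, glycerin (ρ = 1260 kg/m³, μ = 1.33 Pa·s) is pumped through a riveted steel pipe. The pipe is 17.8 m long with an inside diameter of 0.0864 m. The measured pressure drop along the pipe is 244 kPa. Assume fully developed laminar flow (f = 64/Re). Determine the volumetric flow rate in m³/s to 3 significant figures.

Q ≈ 0.0141 m³/s

For laminar flow, f = 64/Re with Re = ρVD/μ, so Darcy-Weisbach reduces to ΔP = 32μLV/D². Solving for V: V = ΔP·D²/(32μL) = 2.44e+05·(0.0864)²/(32·1.33·17.8) = 2.404 m/s.
Check: Re = ρVD/μ = 1260·2.404·0.0864/1.33 = 196.8 < 2300, so the laminar assumption holds.
Q = V·A = 2.404·(π/4·0.0864²) = 0.0141 m³/s = 0.0141 m³/s.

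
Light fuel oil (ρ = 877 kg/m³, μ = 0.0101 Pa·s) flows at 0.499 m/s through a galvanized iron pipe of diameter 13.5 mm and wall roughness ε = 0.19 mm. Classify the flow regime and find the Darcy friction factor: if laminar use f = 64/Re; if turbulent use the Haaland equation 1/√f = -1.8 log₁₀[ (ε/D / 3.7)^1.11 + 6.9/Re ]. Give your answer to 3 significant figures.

f ≈ 0.109

Re = ρVD/μ = 877·0.499·0.0135/0.0101 = 584.9.
Re < 2300 → laminar, so f = 64/Re = 0.1094 (roughness is irrelevant in laminar flow).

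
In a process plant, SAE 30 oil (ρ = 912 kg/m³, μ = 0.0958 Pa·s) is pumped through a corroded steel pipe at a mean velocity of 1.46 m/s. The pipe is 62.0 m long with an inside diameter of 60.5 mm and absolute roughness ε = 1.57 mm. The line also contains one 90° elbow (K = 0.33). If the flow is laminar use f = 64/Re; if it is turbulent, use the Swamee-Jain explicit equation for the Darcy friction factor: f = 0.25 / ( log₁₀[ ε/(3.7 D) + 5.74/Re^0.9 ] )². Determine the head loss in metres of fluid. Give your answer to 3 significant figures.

Reynolds number Re = ρVD/μ = 912 · 1.46 · 0.0605 / 0.0958 = 840.9.
Re < 2300 → laminar flow, so f = 64/Re = 64/840.9 = 0.07611 (the turbulent correlation is not needed).
Total minor-loss coefficient ΣK = 1·0.33 = 0.33.
ΔP = [f·L/D + ΣK]·(ρV²/2) = [0.07611·62/0.0605 + 0.33]·(912·1.46²/2) = [78 + 0.33]·972 = 7.613e+04 Pa.
Head loss h_f = ΔP/(ρg) = 7.613e+04/(912·9.81) = 8.51 m.

h_f ≈ 8.51 m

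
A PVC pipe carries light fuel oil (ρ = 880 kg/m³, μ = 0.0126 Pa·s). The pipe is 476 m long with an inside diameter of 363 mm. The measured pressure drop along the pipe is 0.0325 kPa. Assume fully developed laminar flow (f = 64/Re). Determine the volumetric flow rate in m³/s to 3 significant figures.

Q ≈ 0.00231 m³/s

For laminar flow, f = 64/Re with Re = ρVD/μ, so Darcy-Weisbach reduces to ΔP = 32μLV/D². Solving for V: V = ΔP·D²/(32μL) = 32.5·(0.363)²/(32·0.0126·476) = 0.02231 m/s.
Check: Re = ρVD/μ = 880·0.02231·0.363/0.0126 = 565.7 < 2300, so the laminar assumption holds.
Q = V·A = 0.02231·(π/4·0.363²) = 0.002309 m³/s = 0.00231 m³/s.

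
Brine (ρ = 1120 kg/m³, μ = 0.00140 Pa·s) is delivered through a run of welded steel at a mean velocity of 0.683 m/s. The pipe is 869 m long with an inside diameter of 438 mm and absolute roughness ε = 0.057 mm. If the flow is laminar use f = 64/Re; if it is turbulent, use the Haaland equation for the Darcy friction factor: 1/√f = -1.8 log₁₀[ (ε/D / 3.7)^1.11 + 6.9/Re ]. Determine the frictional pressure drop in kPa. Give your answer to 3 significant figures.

ΔP ≈ 8.28 kPa

Reynolds number Re = ρVD/μ = 1120 · 0.683 · 0.438 / 0.0014 = 2.393e+05.
Re > 4000 → turbulent. Relative roughness ε/D = 5.7e-05/0.438 = 0.00013. Haaland: 1/√f = -1.8 log₁₀[(0.00013/3.7)^1.11 + 6.9/2.393e+05] = -1.8 log₁₀[1.14e-05 + 2.88e-05] = 7.912, so f = 0.01597.
Darcy-Weisbach: ΔP = f(L/D)(ρV²/2) = 0.01597·(869/0.438)·(1120·0.683²/2) = 0.01597·1984·261.2 = 8279 Pa.
ΔP = 8279 Pa = 8.28 kPa.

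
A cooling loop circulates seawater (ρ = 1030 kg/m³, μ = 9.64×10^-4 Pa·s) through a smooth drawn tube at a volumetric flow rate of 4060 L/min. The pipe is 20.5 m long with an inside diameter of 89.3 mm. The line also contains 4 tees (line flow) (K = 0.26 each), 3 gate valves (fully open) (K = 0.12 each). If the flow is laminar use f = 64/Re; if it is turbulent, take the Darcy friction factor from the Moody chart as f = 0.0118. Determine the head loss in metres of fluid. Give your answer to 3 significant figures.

Q = 4060 L/min = 4060/60000 = 0.06767 m³/s.
Cross-sectional area A = πD²/4 = π(0.0893)²/4 = 0.006263 m²; mean velocity V = Q/A = 0.06767/0.006263 = 10.8 m/s.
Reynolds number Re = ρVD/μ = 1030 · 10.8 · 0.0893 / 0.000964 = 1.031e+06.
Re > 4000 → turbulent; use the Moody-chart value f = 0.0118.
Total minor-loss coefficient ΣK = 4·0.26 + 3·0.12 = 1.4.
ΔP = [f·L/D + ΣK]·(ρV²/2) = [0.0118·20.5/0.0893 + 1.4]·(1030·10.8²/2) = [2.709 + 1.4]·6.011e+04 = 2.47e+05 Pa.
Head loss h_f = ΔP/(ρg) = 2.47e+05/(1030·9.81) = 24.4 m.

h_f ≈ 24.4 m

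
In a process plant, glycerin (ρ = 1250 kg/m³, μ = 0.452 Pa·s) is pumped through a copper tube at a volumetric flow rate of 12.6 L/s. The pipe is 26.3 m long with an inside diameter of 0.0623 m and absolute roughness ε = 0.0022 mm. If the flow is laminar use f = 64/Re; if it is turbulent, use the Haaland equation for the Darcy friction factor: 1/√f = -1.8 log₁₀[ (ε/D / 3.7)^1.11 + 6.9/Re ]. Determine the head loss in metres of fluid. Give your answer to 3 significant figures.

Q = 12.6 L/s = 12.6/1000 = 0.0126 m³/s.
Cross-sectional area A = πD²/4 = π(0.0623)²/4 = 0.003048 m²; mean velocity V = Q/A = 0.0126/0.003048 = 4.133 m/s.
Reynolds number Re = ρVD/μ = 1250 · 4.133 · 0.0623 / 0.452 = 712.1.
Re < 2300 → laminar flow, so f = 64/Re = 64/712.1 = 0.08987 (the turbulent correlation is not needed).
Darcy-Weisbach: ΔP = f(L/D)(ρV²/2) = 0.08987·(26.3/0.0623)·(1250·4.133²/2) = 0.08987·422.2·1.068e+04 = 4.051e+05 Pa.
Head loss h_f = ΔP/(ρg) = 4.051e+05/(1250·9.81) = 33.0 m.

h_f ≈ 33.0 m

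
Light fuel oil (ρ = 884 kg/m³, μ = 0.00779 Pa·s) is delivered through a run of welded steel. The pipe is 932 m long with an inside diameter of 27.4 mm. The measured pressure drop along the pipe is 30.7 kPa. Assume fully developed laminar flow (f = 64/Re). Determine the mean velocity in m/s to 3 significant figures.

V ≈ 0.0992 m/s

For laminar flow, f = 64/Re with Re = ρVD/μ, so Darcy-Weisbach reduces to ΔP = 32μLV/D². Solving for V: V = ΔP·D²/(32μL) = 3.07e+04·(0.0274)²/(32·0.00779·932) = 0.09921 m/s.
Check: Re = ρVD/μ = 884·0.09921·0.0274/0.00779 = 308.5 < 2300, so the laminar assumption holds.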